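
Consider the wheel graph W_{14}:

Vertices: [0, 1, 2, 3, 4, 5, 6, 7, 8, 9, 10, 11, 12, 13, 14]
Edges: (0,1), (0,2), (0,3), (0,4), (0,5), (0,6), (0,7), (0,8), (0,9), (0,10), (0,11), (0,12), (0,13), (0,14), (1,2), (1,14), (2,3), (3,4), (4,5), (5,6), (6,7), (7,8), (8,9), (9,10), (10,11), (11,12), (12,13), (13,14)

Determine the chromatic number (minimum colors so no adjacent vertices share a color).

W_{14} = C_{14} plus a hub adjacent to every cycle vertex.
The outer cycle needs 2 colors (even cycle); the hub is adjacent to all of them so needs a fresh color.
Chromatic number = 2 + 1 = 3.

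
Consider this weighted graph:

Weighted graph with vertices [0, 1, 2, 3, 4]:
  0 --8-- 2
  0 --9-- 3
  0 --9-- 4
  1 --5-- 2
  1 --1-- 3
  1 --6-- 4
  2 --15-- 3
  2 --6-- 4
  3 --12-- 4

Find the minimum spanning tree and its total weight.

Applying Kruskal's algorithm (sort edges by weight, add if no cycle):
  Add (1,3) w=1
  Add (1,2) w=5
  Add (1,4) w=6
  Skip (2,4) w=6 (creates cycle)
  Add (0,2) w=8
  Skip (0,4) w=9 (creates cycle)
  Skip (0,3) w=9 (creates cycle)
  Skip (3,4) w=12 (creates cycle)
  Skip (2,3) w=15 (creates cycle)
MST weight = 20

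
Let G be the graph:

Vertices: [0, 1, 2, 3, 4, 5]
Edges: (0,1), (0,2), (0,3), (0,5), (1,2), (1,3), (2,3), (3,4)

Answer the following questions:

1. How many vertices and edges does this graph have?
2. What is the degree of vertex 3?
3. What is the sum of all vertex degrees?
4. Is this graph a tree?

Count: 6 vertices, 8 edges.
Vertex 3 has neighbors [0, 1, 2, 4], degree = 4.
Handshaking lemma: 2 * 8 = 16.
A tree on 6 vertices has 5 edges. This graph has 8 edges (3 extra). Not a tree.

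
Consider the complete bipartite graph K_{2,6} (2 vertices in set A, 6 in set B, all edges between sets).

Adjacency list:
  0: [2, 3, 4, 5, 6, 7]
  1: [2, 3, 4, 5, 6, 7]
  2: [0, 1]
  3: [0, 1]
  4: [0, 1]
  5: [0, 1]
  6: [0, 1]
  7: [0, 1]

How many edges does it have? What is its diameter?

K_{2,6} has 2 * 6 = 12 edges.
Any vertex reaches any opposite-side vertex in 1 step; same-side vertices reach in 2 steps via any opposite-side vertex.
Diameter = 2.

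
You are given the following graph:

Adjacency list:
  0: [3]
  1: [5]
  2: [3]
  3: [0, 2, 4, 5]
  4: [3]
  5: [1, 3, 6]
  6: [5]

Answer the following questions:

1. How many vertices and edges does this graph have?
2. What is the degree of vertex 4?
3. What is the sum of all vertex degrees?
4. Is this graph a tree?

Count: 7 vertices, 6 edges.
Vertex 4 has neighbors [3], degree = 1.
Handshaking lemma: 2 * 6 = 12.
A graph is a tree iff it is connected and has exactly n-1 edges. This graph is connected (all 7 vertices in one component) and has 7-1 = 6 edges. It is a tree.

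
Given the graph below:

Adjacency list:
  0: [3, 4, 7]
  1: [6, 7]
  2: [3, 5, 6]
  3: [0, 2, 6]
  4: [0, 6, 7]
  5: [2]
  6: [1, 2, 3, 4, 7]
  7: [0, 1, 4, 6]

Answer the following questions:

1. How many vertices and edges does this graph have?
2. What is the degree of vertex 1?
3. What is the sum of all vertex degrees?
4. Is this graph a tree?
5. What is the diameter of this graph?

Count: 8 vertices, 12 edges.
Vertex 1 has neighbors [6, 7], degree = 2.
Handshaking lemma: 2 * 12 = 24.
A tree on 8 vertices has 7 edges. This graph has 12 edges (5 extra). Not a tree.
Diameter (longest shortest path) = 3.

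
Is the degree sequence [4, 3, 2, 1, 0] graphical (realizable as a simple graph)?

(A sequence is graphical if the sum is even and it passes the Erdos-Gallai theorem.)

Sum of degrees = 10. Sum is even but fails Erdos-Gallai. The sequence is NOT graphical.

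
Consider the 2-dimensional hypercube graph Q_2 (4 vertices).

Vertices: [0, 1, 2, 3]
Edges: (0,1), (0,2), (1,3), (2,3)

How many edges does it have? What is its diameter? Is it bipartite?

The 2-dimensional hypercube Q_2 has 4 vertices and each vertex has degree 2.
Total edges = 4 * 2 / 2 = 4.
Diameter = 2 (max Hamming distance between binary labels).
Hypercubes are bipartite (partition by parity of binary representation).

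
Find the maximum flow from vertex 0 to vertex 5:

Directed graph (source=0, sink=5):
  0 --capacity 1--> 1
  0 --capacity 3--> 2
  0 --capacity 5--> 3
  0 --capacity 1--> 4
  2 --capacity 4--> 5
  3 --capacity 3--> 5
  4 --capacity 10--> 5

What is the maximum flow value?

Computing max flow:
  Flow on (0->2): 3/3
  Flow on (0->3): 3/5
  Flow on (0->4): 1/1
  Flow on (2->5): 3/4
  Flow on (3->5): 3/3
  Flow on (4->5): 1/10
Maximum flow = 7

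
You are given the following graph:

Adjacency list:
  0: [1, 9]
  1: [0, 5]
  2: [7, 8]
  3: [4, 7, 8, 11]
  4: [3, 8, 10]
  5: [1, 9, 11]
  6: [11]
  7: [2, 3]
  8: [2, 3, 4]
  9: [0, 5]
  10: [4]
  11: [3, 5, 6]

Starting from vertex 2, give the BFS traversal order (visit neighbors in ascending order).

BFS from vertex 2 (neighbors processed in ascending order):
Visit order: 2, 7, 8, 3, 4, 11, 10, 5, 6, 1, 9, 0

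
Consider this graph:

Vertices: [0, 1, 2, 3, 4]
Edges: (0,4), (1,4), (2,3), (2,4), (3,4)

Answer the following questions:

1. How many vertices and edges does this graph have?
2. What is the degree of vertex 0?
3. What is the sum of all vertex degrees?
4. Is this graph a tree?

Count: 5 vertices, 5 edges.
Vertex 0 has neighbors [4], degree = 1.
Handshaking lemma: 2 * 5 = 10.
A tree on 5 vertices has 4 edges. This graph has 5 edges (1 extra). Not a tree.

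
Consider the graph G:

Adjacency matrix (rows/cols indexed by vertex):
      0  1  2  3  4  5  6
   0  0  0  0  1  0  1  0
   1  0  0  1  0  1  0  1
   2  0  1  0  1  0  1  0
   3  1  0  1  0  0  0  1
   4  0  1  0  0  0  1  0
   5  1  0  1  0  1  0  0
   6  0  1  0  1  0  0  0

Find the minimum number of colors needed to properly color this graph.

The graph has a maximum clique of size 2 (lower bound on chromatic number).
A valid 2-coloring: {0: 1, 1: 0, 2: 1, 3: 0, 4: 1, 5: 0, 6: 1}.
Chromatic number = 2.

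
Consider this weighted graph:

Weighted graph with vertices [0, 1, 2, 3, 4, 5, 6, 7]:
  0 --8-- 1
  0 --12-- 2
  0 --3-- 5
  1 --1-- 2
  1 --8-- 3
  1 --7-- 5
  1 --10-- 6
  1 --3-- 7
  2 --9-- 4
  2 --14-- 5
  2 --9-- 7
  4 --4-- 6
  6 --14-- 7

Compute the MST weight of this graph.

Applying Kruskal's algorithm (sort edges by weight, add if no cycle):
  Add (1,2) w=1
  Add (0,5) w=3
  Add (1,7) w=3
  Add (4,6) w=4
  Add (1,5) w=7
  Skip (0,1) w=8 (creates cycle)
  Add (1,3) w=8
  Skip (2,7) w=9 (creates cycle)
  Add (2,4) w=9
  Skip (1,6) w=10 (creates cycle)
  Skip (0,2) w=12 (creates cycle)
  Skip (2,5) w=14 (creates cycle)
  Skip (6,7) w=14 (creates cycle)
MST weight = 35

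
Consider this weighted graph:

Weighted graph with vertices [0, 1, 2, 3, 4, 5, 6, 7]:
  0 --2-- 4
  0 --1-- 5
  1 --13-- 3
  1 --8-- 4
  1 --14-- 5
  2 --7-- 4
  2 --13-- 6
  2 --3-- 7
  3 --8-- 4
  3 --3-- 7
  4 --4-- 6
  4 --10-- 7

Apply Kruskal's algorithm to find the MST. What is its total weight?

Applying Kruskal's algorithm (sort edges by weight, add if no cycle):
  Add (0,5) w=1
  Add (0,4) w=2
  Add (2,7) w=3
  Add (3,7) w=3
  Add (4,6) w=4
  Add (2,4) w=7
  Add (1,4) w=8
  Skip (3,4) w=8 (creates cycle)
  Skip (4,7) w=10 (creates cycle)
  Skip (1,3) w=13 (creates cycle)
  Skip (2,6) w=13 (creates cycle)
  Skip (1,5) w=14 (creates cycle)
MST weight = 28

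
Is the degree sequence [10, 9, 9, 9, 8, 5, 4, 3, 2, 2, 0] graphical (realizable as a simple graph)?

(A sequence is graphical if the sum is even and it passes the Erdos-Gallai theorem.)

Sum of degrees = 61. Sum is odd, so the sequence is NOT graphical.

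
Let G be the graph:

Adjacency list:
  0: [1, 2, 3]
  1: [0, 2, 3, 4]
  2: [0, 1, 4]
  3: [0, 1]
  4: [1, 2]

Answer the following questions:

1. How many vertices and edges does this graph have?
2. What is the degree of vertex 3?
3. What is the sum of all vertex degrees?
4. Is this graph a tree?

Count: 5 vertices, 7 edges.
Vertex 3 has neighbors [0, 1], degree = 2.
Handshaking lemma: 2 * 7 = 14.
A tree on 5 vertices has 4 edges. This graph has 7 edges (3 extra). Not a tree.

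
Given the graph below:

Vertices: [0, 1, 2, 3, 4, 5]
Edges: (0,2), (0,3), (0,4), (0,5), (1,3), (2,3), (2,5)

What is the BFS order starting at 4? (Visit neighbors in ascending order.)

BFS from vertex 4 (neighbors processed in ascending order):
Visit order: 4, 0, 2, 3, 5, 1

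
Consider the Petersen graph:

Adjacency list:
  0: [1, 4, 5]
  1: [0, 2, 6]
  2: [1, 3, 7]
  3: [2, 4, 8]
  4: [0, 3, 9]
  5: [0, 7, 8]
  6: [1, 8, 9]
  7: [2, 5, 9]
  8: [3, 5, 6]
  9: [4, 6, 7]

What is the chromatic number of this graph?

The Petersen graph contains odd cycles (e.g. the outer 5-cycle), so chi >= 3.
A proper 3-coloring exists (it is a well-known 3-chromatic graph).
Chromatic number = 3.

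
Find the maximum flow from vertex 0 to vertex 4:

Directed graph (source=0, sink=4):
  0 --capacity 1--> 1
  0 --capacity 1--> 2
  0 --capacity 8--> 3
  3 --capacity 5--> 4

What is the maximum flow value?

Computing max flow:
  Flow on (0->3): 5/8
  Flow on (3->4): 5/5
Maximum flow = 5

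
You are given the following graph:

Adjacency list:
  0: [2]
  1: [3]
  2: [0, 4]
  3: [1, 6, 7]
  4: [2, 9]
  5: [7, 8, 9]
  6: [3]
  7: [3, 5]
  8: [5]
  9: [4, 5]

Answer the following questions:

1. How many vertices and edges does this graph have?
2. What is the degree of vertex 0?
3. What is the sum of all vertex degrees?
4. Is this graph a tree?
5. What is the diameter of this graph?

Count: 10 vertices, 9 edges.
Vertex 0 has neighbors [2], degree = 1.
Handshaking lemma: 2 * 9 = 18.
A graph is a tree iff it is connected and has exactly n-1 edges. This graph is connected (all 10 vertices in one component) and has 10-1 = 9 edges. It is a tree.
Diameter (longest shortest path) = 7.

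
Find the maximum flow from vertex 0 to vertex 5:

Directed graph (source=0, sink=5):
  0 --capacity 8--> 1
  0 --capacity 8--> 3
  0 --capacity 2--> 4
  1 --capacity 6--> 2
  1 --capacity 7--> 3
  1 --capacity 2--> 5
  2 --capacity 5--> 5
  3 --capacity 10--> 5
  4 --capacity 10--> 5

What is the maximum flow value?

Computing max flow:
  Flow on (0->1): 8/8
  Flow on (0->3): 8/8
  Flow on (0->4): 2/2
  Flow on (1->2): 5/6
  Flow on (1->3): 1/7
  Flow on (1->5): 2/2
  Flow on (2->5): 5/5
  Flow on (3->5): 9/10
  Flow on (4->5): 2/10
Maximum flow = 18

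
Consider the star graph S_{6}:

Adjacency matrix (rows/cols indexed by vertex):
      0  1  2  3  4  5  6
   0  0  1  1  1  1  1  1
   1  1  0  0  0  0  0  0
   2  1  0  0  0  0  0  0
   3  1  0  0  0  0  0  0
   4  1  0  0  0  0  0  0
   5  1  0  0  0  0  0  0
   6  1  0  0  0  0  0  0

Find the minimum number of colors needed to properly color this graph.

S_{6} has one hub adjacent to 6 leaves; leaves are pairwise non-adjacent.
Color the hub 0 and every leaf 1.
Chromatic number = 2.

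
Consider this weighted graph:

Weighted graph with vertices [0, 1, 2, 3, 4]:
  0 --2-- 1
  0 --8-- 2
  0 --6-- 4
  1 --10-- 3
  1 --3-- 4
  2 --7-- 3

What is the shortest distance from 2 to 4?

Using Dijkstra's algorithm from vertex 2:
Shortest path: 2 -> 0 -> 1 -> 4
Total weight: 8 + 2 + 3 = 13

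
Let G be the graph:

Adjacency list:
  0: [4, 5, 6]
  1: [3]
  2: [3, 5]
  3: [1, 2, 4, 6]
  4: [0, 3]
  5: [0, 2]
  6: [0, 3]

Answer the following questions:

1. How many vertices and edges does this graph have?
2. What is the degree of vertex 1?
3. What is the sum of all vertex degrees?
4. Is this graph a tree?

Count: 7 vertices, 8 edges.
Vertex 1 has neighbors [3], degree = 1.
Handshaking lemma: 2 * 8 = 16.
A tree on 7 vertices has 6 edges. This graph has 8 edges (2 extra). Not a tree.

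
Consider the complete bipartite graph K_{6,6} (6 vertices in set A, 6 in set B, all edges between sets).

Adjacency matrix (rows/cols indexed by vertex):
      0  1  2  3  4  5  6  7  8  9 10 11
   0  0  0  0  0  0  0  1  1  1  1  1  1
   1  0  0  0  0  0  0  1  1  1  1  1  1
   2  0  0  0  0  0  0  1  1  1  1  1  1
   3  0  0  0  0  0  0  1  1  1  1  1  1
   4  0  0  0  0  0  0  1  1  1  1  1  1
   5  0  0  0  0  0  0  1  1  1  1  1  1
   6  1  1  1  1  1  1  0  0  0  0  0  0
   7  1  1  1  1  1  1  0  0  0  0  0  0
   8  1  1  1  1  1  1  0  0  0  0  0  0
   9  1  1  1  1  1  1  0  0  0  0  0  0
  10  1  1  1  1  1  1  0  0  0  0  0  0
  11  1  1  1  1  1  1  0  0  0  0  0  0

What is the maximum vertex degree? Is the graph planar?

Set-A vertices have degree 6; set-B vertices have degree 6. Maximum degree = max(6,6) = 6.
K_{6,6} contains K_{3,3} as a subgraph (since both sides have >= 3 vertices); by Kuratowski's theorem it is not planar.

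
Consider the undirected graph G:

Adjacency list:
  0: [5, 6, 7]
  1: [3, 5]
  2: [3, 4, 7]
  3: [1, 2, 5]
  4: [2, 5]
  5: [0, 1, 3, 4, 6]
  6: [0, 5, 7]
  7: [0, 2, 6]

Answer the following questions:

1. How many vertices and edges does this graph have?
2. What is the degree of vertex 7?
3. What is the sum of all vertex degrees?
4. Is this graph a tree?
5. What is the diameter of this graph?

Count: 8 vertices, 12 edges.
Vertex 7 has neighbors [0, 2, 6], degree = 3.
Handshaking lemma: 2 * 12 = 24.
A tree on 8 vertices has 7 edges. This graph has 12 edges (5 extra). Not a tree.
Diameter (longest shortest path) = 3.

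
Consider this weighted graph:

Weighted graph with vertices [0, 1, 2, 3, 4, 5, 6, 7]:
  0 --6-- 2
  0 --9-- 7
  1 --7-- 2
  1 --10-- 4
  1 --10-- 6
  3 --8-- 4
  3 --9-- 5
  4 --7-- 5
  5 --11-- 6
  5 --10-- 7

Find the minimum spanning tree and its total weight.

Applying Kruskal's algorithm (sort edges by weight, add if no cycle):
  Add (0,2) w=6
  Add (1,2) w=7
  Add (4,5) w=7
  Add (3,4) w=8
  Add (0,7) w=9
  Skip (3,5) w=9 (creates cycle)
  Add (1,6) w=10
  Add (1,4) w=10
  Skip (5,7) w=10 (creates cycle)
  Skip (5,6) w=11 (creates cycle)
MST weight = 57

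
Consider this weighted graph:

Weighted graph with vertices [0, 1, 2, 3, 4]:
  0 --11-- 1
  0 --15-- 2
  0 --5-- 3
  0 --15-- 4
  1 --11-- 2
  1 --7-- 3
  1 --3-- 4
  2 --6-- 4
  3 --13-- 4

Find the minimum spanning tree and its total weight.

Applying Kruskal's algorithm (sort edges by weight, add if no cycle):
  Add (1,4) w=3
  Add (0,3) w=5
  Add (2,4) w=6
  Add (1,3) w=7
  Skip (0,1) w=11 (creates cycle)
  Skip (1,2) w=11 (creates cycle)
  Skip (3,4) w=13 (creates cycle)
  Skip (0,4) w=15 (creates cycle)
  Skip (0,2) w=15 (creates cycle)
MST weight = 21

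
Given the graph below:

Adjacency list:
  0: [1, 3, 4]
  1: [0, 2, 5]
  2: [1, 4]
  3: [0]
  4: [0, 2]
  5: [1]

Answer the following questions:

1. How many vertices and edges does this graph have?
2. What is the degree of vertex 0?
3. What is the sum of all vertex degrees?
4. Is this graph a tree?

Count: 6 vertices, 6 edges.
Vertex 0 has neighbors [1, 3, 4], degree = 3.
Handshaking lemma: 2 * 6 = 12.
A tree on 6 vertices has 5 edges. This graph has 6 edges (1 extra). Not a tree.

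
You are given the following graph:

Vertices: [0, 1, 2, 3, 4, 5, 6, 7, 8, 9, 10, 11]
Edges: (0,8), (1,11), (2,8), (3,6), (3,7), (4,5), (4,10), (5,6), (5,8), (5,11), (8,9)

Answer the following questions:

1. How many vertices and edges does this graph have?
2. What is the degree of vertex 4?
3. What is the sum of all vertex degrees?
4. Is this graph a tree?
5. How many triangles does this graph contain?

Count: 12 vertices, 11 edges.
Vertex 4 has neighbors [5, 10], degree = 2.
Handshaking lemma: 2 * 11 = 22.
A graph is a tree iff it is connected and has exactly n-1 edges. This graph is connected (all 12 vertices in one component) and has 12-1 = 11 edges. It is a tree.
Number of triangles = 0.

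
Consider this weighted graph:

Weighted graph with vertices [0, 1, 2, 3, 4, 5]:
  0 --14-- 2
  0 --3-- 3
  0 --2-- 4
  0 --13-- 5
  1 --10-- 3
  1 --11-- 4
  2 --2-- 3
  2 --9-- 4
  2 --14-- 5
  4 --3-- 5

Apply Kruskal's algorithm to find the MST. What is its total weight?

Applying Kruskal's algorithm (sort edges by weight, add if no cycle):
  Add (0,4) w=2
  Add (2,3) w=2
  Add (0,3) w=3
  Add (4,5) w=3
  Skip (2,4) w=9 (creates cycle)
  Add (1,3) w=10
  Skip (1,4) w=11 (creates cycle)
  Skip (0,5) w=13 (creates cycle)
  Skip (0,2) w=14 (creates cycle)
  Skip (2,5) w=14 (creates cycle)
MST weight = 20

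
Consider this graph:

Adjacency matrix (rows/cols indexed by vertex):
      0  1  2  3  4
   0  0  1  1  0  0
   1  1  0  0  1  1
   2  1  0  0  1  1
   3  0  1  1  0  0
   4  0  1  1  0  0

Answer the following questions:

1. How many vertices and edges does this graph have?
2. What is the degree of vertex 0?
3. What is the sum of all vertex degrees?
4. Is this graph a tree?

Count: 5 vertices, 6 edges.
Vertex 0 has neighbors [1, 2], degree = 2.
Handshaking lemma: 2 * 6 = 12.
A tree on 5 vertices has 4 edges. This graph has 6 edges (2 extra). Not a tree.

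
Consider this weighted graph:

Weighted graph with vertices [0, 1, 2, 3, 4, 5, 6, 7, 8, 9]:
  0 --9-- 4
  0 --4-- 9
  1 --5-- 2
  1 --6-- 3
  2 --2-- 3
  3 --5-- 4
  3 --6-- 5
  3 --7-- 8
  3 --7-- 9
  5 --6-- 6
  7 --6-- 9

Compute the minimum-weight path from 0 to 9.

Using Dijkstra's algorithm from vertex 0:
Shortest path: 0 -> 9
Total weight: 4 = 4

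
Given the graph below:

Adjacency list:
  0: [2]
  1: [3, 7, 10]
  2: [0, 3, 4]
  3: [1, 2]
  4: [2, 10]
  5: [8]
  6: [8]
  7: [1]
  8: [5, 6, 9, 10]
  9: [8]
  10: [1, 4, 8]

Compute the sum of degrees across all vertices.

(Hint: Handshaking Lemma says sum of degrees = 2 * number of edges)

Count edges: 11 edges.
By Handshaking Lemma: sum of degrees = 2 * 11 = 22.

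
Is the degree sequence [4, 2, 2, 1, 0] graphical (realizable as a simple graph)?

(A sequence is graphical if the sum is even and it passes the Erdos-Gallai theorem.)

Sum of degrees = 9. Sum is odd, so the sequence is NOT graphical.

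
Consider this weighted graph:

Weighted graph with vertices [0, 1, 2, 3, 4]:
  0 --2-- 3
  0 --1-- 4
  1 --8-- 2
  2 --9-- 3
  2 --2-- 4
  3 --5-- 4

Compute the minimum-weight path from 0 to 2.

Using Dijkstra's algorithm from vertex 0:
Shortest path: 0 -> 4 -> 2
Total weight: 1 + 2 = 3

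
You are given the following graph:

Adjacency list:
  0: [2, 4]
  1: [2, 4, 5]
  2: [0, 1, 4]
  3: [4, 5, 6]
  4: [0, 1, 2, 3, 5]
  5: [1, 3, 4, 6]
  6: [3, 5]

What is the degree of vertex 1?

Vertex 1 has neighbors [2, 4, 5], so deg(1) = 3.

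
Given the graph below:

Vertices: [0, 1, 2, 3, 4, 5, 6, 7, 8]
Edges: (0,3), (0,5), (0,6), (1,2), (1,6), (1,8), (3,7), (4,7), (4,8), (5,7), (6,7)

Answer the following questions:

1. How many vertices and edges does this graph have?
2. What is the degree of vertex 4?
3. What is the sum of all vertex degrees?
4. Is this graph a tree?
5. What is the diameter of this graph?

Count: 9 vertices, 11 edges.
Vertex 4 has neighbors [7, 8], degree = 2.
Handshaking lemma: 2 * 11 = 22.
A tree on 9 vertices has 8 edges. This graph has 11 edges (3 extra). Not a tree.
Diameter (longest shortest path) = 4.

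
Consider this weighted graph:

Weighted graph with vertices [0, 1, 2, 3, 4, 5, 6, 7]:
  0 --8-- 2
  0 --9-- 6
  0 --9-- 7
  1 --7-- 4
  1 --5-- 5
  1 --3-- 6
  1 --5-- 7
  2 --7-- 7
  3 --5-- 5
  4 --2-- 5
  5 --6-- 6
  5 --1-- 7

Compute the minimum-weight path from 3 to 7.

Using Dijkstra's algorithm from vertex 3:
Shortest path: 3 -> 5 -> 7
Total weight: 5 + 1 = 6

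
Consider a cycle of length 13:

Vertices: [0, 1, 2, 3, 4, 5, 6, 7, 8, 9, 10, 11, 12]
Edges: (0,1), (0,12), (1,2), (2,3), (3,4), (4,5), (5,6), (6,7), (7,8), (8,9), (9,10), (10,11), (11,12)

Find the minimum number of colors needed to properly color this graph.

This is an odd cycle (C_13). Odd cycles are not bipartite (any 2-coloring forces two adjacent vertices to match), and 3 colors suffice.
Chromatic number = 3.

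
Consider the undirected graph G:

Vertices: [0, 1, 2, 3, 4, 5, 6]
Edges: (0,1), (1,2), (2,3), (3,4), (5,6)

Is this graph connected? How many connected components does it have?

Checking connectivity: the graph has 2 connected component(s).
Components: [[0, 1, 2, 3, 4], [5, 6]]. The graph is NOT connected.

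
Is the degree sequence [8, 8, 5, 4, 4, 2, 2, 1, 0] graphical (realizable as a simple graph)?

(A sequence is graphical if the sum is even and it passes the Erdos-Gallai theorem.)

Sum of degrees = 34. Sum is even but fails Erdos-Gallai. The sequence is NOT graphical.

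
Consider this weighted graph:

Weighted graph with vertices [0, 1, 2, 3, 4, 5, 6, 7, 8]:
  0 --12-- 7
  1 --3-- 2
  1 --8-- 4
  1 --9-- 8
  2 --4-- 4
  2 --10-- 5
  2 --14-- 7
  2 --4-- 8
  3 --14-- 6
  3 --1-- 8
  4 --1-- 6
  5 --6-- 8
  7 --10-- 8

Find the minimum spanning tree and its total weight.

Applying Kruskal's algorithm (sort edges by weight, add if no cycle):
  Add (3,8) w=1
  Add (4,6) w=1
  Add (1,2) w=3
  Add (2,4) w=4
  Add (2,8) w=4
  Add (5,8) w=6
  Skip (1,4) w=8 (creates cycle)
  Skip (1,8) w=9 (creates cycle)
  Skip (2,5) w=10 (creates cycle)
  Add (7,8) w=10
  Add (0,7) w=12
  Skip (2,7) w=14 (creates cycle)
  Skip (3,6) w=14 (creates cycle)
MST weight = 41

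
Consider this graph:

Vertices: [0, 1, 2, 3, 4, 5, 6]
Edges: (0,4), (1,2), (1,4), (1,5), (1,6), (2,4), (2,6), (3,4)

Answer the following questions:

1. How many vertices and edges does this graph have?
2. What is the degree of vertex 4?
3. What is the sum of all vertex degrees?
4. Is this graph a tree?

Count: 7 vertices, 8 edges.
Vertex 4 has neighbors [0, 1, 2, 3], degree = 4.
Handshaking lemma: 2 * 8 = 16.
A tree on 7 vertices has 6 edges. This graph has 8 edges (2 extra). Not a tree.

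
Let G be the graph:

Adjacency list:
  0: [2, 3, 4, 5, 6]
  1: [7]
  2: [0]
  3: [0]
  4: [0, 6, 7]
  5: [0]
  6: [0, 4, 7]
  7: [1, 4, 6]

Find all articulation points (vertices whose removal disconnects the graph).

An articulation point is a vertex whose removal disconnects the graph.
Articulation points: [0, 7]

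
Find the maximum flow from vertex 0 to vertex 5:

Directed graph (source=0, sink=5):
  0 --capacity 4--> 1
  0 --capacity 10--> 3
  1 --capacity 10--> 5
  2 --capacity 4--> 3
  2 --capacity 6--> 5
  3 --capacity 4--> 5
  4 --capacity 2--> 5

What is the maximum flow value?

Computing max flow:
  Flow on (0->1): 4/4
  Flow on (0->3): 4/10
  Flow on (1->5): 4/10
  Flow on (3->5): 4/4
Maximum flow = 8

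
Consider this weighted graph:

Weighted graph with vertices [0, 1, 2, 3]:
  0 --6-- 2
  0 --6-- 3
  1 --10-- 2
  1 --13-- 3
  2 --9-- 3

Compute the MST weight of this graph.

Applying Kruskal's algorithm (sort edges by weight, add if no cycle):
  Add (0,3) w=6
  Add (0,2) w=6
  Skip (2,3) w=9 (creates cycle)
  Add (1,2) w=10
  Skip (1,3) w=13 (creates cycle)
MST weight = 22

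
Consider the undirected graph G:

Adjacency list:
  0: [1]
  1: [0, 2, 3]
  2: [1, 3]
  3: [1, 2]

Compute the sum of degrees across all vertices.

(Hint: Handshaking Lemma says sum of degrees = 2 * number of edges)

Count edges: 4 edges.
By Handshaking Lemma: sum of degrees = 2 * 4 = 8.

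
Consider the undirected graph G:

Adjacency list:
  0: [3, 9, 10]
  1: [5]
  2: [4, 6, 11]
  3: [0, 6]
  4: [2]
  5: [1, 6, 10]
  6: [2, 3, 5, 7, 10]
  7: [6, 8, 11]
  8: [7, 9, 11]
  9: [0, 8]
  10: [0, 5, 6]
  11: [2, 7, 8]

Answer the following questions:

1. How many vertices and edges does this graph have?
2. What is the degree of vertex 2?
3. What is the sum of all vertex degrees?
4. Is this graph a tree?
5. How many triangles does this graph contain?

Count: 12 vertices, 16 edges.
Vertex 2 has neighbors [4, 6, 11], degree = 3.
Handshaking lemma: 2 * 16 = 32.
A tree on 12 vertices has 11 edges. This graph has 16 edges (5 extra). Not a tree.
Number of triangles = 2.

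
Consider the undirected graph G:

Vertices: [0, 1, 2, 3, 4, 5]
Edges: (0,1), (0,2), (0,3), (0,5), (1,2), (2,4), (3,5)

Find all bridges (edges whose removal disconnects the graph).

A bridge is an edge whose removal increases the number of connected components.
Bridges found: (2,4)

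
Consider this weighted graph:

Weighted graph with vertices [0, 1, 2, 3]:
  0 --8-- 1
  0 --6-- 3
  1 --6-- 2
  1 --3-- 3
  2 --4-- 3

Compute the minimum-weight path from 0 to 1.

Using Dijkstra's algorithm from vertex 0:
Shortest path: 0 -> 1
Total weight: 8 = 8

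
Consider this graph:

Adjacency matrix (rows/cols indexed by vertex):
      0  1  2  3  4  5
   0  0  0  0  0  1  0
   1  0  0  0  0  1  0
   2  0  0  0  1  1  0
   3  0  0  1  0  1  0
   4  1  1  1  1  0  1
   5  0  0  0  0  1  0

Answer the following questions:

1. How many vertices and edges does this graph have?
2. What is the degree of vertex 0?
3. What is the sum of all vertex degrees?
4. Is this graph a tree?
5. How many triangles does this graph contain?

Count: 6 vertices, 6 edges.
Vertex 0 has neighbors [4], degree = 1.
Handshaking lemma: 2 * 6 = 12.
A tree on 6 vertices has 5 edges. This graph has 6 edges (1 extra). Not a tree.
Number of triangles = 1.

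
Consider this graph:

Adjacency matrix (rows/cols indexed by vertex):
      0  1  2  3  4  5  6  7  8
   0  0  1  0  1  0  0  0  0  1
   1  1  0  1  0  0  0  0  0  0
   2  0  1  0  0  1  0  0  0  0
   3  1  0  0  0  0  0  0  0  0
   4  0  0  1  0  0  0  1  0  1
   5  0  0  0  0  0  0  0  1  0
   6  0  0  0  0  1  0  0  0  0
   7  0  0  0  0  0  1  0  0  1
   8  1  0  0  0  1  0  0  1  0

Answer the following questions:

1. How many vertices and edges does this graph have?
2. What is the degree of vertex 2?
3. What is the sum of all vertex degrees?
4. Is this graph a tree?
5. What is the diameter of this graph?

Count: 9 vertices, 9 edges.
Vertex 2 has neighbors [1, 4], degree = 2.
Handshaking lemma: 2 * 9 = 18.
A tree on 9 vertices has 8 edges. This graph has 9 edges (1 extra). Not a tree.
Diameter (longest shortest path) = 4.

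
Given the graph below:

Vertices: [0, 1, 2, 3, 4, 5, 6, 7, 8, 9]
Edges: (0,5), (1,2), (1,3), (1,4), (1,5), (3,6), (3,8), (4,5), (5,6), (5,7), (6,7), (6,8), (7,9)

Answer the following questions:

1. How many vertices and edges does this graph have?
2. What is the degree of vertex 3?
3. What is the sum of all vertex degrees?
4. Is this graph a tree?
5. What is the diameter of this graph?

Count: 10 vertices, 13 edges.
Vertex 3 has neighbors [1, 6, 8], degree = 3.
Handshaking lemma: 2 * 13 = 26.
A tree on 10 vertices has 9 edges. This graph has 13 edges (4 extra). Not a tree.
Diameter (longest shortest path) = 4.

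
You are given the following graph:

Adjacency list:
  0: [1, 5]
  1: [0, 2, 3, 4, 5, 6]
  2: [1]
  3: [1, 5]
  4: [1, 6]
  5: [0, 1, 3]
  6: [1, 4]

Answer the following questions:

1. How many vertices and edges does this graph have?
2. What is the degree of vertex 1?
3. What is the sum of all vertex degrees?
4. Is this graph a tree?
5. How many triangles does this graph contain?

Count: 7 vertices, 9 edges.
Vertex 1 has neighbors [0, 2, 3, 4, 5, 6], degree = 6.
Handshaking lemma: 2 * 9 = 18.
A tree on 7 vertices has 6 edges. This graph has 9 edges (3 extra). Not a tree.
Number of triangles = 3.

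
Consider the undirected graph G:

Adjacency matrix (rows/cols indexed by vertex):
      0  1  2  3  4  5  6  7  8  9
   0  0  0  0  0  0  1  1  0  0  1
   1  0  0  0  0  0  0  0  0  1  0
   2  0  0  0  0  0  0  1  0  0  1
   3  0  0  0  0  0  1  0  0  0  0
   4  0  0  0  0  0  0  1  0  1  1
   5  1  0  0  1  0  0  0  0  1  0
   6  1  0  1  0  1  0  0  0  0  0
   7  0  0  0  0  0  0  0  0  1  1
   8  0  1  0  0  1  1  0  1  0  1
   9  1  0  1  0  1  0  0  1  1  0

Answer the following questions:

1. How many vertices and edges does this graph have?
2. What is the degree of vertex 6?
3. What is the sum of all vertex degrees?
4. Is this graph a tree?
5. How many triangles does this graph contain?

Count: 10 vertices, 14 edges.
Vertex 6 has neighbors [0, 2, 4], degree = 3.
Handshaking lemma: 2 * 14 = 28.
A tree on 10 vertices has 9 edges. This graph has 14 edges (5 extra). Not a tree.
Number of triangles = 2.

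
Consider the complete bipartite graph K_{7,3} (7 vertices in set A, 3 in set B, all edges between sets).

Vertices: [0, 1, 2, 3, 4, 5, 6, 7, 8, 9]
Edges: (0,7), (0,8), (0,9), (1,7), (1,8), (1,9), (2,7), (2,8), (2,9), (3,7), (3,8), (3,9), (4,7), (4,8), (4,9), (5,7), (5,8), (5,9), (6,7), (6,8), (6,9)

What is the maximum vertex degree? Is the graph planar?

Set-A vertices have degree 3; set-B vertices have degree 7. Maximum degree = max(7,3) = 7.
K_{7,3} contains K_{3,3} as a subgraph (since both sides have >= 3 vertices); by Kuratowski's theorem it is not planar.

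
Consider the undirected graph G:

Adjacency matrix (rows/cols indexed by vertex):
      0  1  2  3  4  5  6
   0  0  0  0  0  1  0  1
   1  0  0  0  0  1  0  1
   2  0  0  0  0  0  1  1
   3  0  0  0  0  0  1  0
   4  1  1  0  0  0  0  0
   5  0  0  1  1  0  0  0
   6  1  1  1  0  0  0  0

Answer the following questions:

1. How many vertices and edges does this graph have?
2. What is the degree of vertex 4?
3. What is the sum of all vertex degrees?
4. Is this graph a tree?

Count: 7 vertices, 7 edges.
Vertex 4 has neighbors [0, 1], degree = 2.
Handshaking lemma: 2 * 7 = 14.
A tree on 7 vertices has 6 edges. This graph has 7 edges (1 extra). Not a tree.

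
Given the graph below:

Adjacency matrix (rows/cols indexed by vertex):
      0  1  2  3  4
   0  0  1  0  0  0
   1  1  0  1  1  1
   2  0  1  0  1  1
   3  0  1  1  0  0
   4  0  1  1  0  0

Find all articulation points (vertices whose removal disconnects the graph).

An articulation point is a vertex whose removal disconnects the graph.
Articulation points: [1]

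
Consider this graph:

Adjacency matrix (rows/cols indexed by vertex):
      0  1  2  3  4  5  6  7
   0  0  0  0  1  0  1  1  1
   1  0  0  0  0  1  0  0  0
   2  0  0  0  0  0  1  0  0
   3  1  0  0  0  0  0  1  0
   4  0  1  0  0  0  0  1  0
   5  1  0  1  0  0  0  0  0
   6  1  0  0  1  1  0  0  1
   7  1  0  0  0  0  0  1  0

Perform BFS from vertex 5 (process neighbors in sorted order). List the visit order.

BFS from vertex 5 (neighbors processed in ascending order):
Visit order: 5, 0, 2, 3, 6, 7, 4, 1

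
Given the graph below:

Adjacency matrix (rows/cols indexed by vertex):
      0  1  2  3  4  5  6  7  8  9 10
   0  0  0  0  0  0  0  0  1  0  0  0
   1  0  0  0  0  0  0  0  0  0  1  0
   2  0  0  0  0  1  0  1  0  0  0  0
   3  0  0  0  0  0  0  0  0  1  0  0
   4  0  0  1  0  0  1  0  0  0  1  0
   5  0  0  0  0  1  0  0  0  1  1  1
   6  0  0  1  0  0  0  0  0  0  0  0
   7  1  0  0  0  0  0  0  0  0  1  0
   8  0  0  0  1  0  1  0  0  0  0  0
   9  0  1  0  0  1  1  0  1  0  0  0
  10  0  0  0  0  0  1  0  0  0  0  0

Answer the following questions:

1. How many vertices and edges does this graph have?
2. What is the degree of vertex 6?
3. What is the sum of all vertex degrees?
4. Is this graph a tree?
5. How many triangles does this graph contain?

Count: 11 vertices, 11 edges.
Vertex 6 has neighbors [2], degree = 1.
Handshaking lemma: 2 * 11 = 22.
A tree on 11 vertices has 10 edges. This graph has 11 edges (1 extra). Not a tree.
Number of triangles = 1.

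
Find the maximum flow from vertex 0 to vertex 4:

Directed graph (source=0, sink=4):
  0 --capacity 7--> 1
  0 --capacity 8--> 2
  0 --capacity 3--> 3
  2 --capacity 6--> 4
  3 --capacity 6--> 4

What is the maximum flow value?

Computing max flow:
  Flow on (0->2): 6/8
  Flow on (0->3): 3/3
  Flow on (2->4): 6/6
  Flow on (3->4): 3/6
Maximum flow = 9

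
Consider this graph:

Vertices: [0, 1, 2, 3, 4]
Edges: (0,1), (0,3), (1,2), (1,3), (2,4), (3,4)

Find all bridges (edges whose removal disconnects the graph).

No bridges found. The graph is 2-edge-connected (no single edge removal disconnects it).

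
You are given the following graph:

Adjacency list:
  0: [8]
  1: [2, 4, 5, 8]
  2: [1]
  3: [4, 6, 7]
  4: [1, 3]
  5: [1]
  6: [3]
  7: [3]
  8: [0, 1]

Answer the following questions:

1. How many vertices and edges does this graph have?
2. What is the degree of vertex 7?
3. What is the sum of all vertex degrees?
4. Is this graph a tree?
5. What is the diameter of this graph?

Count: 9 vertices, 8 edges.
Vertex 7 has neighbors [3], degree = 1.
Handshaking lemma: 2 * 8 = 16.
A graph is a tree iff it is connected and has exactly n-1 edges. This graph is connected (all 9 vertices in one component) and has 9-1 = 8 edges. It is a tree.
Diameter (longest shortest path) = 5.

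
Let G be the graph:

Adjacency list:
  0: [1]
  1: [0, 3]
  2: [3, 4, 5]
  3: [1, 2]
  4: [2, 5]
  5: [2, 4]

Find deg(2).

Vertex 2 has neighbors [3, 4, 5], so deg(2) = 3.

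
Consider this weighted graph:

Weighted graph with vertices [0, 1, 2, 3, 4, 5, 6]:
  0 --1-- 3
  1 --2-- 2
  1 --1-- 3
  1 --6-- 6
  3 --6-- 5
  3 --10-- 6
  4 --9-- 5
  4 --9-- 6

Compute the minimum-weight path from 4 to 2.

Using Dijkstra's algorithm from vertex 4:
Shortest path: 4 -> 6 -> 1 -> 2
Total weight: 9 + 6 + 2 = 17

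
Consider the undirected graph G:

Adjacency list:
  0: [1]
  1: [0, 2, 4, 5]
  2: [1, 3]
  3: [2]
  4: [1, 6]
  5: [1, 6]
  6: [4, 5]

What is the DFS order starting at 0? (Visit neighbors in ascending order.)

DFS from vertex 0 (neighbors processed in ascending order):
Visit order: 0, 1, 2, 3, 4, 6, 5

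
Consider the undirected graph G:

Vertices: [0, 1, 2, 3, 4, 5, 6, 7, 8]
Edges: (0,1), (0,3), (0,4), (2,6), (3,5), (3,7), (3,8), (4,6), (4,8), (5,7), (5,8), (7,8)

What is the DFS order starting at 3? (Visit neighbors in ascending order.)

DFS from vertex 3 (neighbors processed in ascending order):
Visit order: 3, 0, 1, 4, 6, 2, 8, 5, 7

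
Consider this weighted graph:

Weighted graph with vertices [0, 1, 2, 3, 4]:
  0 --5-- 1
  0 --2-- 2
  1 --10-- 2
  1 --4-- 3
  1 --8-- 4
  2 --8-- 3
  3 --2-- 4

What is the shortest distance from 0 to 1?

Using Dijkstra's algorithm from vertex 0:
Shortest path: 0 -> 1
Total weight: 5 = 5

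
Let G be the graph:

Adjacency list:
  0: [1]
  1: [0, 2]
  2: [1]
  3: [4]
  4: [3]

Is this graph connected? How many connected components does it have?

Checking connectivity: the graph has 2 connected component(s).
Components: [[0, 1, 2], [3, 4]]. The graph is NOT connected.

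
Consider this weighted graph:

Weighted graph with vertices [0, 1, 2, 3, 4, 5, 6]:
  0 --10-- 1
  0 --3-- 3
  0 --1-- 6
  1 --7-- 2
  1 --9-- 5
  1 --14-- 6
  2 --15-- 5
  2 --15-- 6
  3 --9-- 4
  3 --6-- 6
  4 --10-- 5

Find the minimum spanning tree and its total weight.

Applying Kruskal's algorithm (sort edges by weight, add if no cycle):
  Add (0,6) w=1
  Add (0,3) w=3
  Skip (3,6) w=6 (creates cycle)
  Add (1,2) w=7
  Add (1,5) w=9
  Add (3,4) w=9
  Add (0,1) w=10
  Skip (4,5) w=10 (creates cycle)
  Skip (1,6) w=14 (creates cycle)
  Skip (2,5) w=15 (creates cycle)
  Skip (2,6) w=15 (creates cycle)
MST weight = 39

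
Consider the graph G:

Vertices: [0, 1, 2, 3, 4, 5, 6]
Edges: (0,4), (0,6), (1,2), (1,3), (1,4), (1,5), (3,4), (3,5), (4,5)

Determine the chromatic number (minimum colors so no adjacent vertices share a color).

The graph has a maximum clique of size 4 (lower bound on chromatic number).
A valid 4-coloring: {0: 0, 1: 0, 2: 1, 3: 2, 4: 1, 5: 3, 6: 1}.
Chromatic number = 4.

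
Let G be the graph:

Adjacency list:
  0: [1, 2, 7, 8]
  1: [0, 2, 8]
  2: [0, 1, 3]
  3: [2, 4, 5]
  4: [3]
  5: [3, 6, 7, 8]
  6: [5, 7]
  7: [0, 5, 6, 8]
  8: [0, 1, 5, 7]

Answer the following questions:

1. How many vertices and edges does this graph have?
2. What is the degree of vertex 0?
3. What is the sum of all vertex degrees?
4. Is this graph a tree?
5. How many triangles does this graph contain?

Count: 9 vertices, 14 edges.
Vertex 0 has neighbors [1, 2, 7, 8], degree = 4.
Handshaking lemma: 2 * 14 = 28.
A tree on 9 vertices has 8 edges. This graph has 14 edges (6 extra). Not a tree.
Number of triangles = 5.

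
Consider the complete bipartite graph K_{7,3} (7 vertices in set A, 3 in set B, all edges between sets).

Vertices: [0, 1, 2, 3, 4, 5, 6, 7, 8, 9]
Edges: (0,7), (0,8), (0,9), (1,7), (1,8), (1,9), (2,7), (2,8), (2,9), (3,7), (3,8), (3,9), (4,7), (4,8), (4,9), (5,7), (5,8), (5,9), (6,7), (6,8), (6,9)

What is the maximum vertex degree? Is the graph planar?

Set-A vertices have degree 3; set-B vertices have degree 7. Maximum degree = max(7,3) = 7.
K_{7,3} contains K_{3,3} as a subgraph (since both sides have >= 3 vertices); by Kuratowski's theorem it is not planar.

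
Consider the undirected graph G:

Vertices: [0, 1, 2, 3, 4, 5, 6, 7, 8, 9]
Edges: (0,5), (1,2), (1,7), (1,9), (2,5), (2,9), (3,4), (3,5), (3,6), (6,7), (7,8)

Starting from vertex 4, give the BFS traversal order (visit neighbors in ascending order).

BFS from vertex 4 (neighbors processed in ascending order):
Visit order: 4, 3, 5, 6, 0, 2, 7, 1, 9, 8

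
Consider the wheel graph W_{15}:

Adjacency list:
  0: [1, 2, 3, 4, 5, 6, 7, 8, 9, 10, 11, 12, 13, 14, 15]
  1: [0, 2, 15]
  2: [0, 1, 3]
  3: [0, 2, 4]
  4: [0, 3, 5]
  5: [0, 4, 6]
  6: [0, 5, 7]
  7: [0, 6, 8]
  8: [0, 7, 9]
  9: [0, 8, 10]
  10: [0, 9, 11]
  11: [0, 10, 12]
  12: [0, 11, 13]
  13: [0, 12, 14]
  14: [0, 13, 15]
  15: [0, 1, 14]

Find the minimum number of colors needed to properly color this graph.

W_{15} = C_{15} plus a hub adjacent to every cycle vertex.
The outer cycle needs 3 colors (odd cycle); the hub is adjacent to all of them so needs a fresh color.
Chromatic number = 3 + 1 = 4.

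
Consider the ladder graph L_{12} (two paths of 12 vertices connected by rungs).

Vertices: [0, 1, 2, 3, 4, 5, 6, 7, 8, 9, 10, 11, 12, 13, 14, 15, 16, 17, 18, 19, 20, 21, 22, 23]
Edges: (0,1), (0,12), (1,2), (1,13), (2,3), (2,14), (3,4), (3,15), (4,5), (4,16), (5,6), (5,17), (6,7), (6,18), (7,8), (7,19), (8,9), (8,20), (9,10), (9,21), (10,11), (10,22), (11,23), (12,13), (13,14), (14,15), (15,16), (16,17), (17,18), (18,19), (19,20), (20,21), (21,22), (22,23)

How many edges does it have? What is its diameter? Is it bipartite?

Ladder graph L_{12}: 12 rungs + 2 * (12-1) path edges = 12 + 22 = 34 edges.
Diameter = 12.
Ladder graphs are bipartite (alternating coloring along each path).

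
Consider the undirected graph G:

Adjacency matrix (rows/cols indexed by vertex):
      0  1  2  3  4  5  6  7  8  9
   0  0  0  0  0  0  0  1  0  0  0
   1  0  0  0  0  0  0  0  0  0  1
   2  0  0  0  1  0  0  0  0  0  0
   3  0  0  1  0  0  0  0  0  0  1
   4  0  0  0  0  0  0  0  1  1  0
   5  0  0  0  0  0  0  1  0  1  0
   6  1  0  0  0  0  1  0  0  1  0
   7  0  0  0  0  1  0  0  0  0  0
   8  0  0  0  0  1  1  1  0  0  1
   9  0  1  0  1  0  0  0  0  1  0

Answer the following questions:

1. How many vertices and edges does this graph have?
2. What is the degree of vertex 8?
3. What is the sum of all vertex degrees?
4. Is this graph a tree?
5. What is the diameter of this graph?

Count: 10 vertices, 10 edges.
Vertex 8 has neighbors [4, 5, 6, 9], degree = 4.
Handshaking lemma: 2 * 10 = 20.
A tree on 10 vertices has 9 edges. This graph has 10 edges (1 extra). Not a tree.
Diameter (longest shortest path) = 5.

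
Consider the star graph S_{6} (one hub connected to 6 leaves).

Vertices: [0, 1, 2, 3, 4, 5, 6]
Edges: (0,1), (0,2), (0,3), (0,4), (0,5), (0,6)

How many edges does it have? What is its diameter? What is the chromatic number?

Star graph S_{6}: the hub connects to all 6 leaves.
Edges = 6.
Diameter = 2 (any leaf to hub is 1, leaf to leaf through hub is 2).
Star graphs are bipartite (hub vs leaves), so chromatic number = 2.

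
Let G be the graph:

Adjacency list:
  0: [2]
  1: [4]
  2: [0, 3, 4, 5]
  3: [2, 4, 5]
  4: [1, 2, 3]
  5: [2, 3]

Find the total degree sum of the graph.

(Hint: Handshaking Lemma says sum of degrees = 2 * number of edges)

Count edges: 7 edges.
By Handshaking Lemma: sum of degrees = 2 * 7 = 14.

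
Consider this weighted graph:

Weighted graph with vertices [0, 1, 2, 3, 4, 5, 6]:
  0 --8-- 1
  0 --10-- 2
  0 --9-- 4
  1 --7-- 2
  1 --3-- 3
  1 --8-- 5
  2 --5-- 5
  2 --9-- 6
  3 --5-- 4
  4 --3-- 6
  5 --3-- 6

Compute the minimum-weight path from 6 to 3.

Using Dijkstra's algorithm from vertex 6:
Shortest path: 6 -> 4 -> 3
Total weight: 3 + 5 = 8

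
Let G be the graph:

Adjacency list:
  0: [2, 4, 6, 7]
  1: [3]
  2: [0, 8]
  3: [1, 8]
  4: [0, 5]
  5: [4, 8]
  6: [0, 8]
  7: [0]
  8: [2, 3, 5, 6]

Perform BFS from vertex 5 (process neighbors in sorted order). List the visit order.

BFS from vertex 5 (neighbors processed in ascending order):
Visit order: 5, 4, 8, 0, 2, 3, 6, 7, 1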